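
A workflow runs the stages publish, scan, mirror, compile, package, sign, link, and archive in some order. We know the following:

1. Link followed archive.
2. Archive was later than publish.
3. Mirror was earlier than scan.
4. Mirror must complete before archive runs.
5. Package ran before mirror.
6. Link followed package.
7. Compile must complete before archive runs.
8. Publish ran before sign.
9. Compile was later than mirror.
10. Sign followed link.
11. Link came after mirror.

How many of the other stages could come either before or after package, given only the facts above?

Forced after package: archive, compile, link, mirror, scan, and sign.
That leaves publish with no forced order relative to package — 1.

1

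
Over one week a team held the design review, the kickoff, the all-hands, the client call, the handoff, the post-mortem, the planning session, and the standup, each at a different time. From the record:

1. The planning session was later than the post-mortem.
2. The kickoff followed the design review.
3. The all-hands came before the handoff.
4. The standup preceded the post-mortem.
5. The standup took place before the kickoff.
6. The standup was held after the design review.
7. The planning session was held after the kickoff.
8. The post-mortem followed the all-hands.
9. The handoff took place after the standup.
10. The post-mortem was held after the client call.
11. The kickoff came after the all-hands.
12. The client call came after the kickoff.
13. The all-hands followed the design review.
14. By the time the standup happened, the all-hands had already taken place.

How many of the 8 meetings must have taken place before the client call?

Directly stated before the client call: the kickoff.
The all-hands reaches the client call via the all-hands → the kickoff → the client call.
The design review reaches the client call via the design review → the kickoff → the client call.
The standup reaches the client call via the standup → the kickoff → the client call.
No chain forces the planning session (or any of the others) ahead of the client call.
That's the all-hands, the design review, the kickoff, and the standup — 4 in all.

4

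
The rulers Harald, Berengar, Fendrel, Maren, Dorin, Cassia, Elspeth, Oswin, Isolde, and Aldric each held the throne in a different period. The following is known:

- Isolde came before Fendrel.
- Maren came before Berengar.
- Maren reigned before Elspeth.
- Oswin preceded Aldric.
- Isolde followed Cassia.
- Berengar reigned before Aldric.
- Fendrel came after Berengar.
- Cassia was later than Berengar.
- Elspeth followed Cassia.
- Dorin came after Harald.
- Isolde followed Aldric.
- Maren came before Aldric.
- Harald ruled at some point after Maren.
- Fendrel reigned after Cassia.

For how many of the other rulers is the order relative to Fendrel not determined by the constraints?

3

Forced before Fendrel: Aldric, Berengar, Cassia, Isolde, Maren, and Oswin.
That leaves Dorin, Elspeth, and Harald with no forced order relative to Fendrel — 3.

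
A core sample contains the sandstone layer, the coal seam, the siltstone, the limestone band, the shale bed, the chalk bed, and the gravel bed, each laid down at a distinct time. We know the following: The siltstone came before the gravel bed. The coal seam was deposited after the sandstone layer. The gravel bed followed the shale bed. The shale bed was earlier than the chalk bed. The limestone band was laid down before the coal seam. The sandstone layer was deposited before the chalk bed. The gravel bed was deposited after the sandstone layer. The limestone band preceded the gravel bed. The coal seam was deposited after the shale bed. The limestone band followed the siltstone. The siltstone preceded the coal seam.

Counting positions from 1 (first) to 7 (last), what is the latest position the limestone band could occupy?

5

The limestone band must come before the coal seam and the gravel bed — 2 layers forced after it.
Everything else can be placed before the limestone band in some valid order, so the limestone band can sit as late as position 7 − 2 = 5.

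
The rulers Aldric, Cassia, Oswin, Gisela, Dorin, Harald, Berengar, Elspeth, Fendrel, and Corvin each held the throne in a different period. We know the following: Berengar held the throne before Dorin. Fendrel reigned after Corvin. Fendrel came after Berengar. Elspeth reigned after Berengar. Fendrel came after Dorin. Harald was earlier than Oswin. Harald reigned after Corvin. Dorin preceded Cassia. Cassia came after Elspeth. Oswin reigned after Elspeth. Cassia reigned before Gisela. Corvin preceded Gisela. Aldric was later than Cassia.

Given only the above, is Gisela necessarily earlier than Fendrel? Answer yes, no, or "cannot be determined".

No chain of stated constraints runs from Gisela to Fendrel, and none runs from Fendrel to Gisela either.
So the relative order of Gisela and Fendrel is not fixed by the given facts.

cannot be determined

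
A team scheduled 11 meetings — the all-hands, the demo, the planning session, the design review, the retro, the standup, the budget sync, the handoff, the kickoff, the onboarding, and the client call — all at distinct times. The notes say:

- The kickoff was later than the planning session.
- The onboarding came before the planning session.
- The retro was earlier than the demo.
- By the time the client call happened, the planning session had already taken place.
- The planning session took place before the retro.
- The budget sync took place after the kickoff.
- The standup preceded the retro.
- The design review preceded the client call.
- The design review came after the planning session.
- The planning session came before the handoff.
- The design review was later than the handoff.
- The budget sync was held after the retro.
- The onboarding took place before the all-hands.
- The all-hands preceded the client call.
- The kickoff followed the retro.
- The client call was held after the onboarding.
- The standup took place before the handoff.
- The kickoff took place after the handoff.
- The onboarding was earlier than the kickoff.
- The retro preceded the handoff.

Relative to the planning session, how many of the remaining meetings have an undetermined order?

Forced before the planning session: the onboarding; forced after the planning session: the budget sync, the client call, the demo, the design review, the handoff, the kickoff, and the retro.
That leaves the all-hands and the standup with no forced order relative to the planning session — 2.

2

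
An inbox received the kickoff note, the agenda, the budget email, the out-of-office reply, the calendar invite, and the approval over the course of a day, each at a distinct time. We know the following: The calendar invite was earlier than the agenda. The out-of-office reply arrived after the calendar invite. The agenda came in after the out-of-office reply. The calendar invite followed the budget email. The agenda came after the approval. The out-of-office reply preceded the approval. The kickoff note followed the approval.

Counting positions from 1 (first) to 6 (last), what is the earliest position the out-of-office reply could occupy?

3

The budget email and the calendar invite must both come before the out-of-office reply — 2 forced predecessors.
Nothing else is forced ahead of the out-of-office reply, so its earliest slot is position 2 + 1 = 3.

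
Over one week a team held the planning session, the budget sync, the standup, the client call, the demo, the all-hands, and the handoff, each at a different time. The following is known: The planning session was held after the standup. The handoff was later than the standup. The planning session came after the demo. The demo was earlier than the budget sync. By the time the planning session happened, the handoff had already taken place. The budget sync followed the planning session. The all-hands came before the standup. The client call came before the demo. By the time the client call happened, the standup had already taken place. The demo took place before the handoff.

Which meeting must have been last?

Every other meeting has a chain of constraints placing it before the budget sync, so the budget sync is last.

the budget sync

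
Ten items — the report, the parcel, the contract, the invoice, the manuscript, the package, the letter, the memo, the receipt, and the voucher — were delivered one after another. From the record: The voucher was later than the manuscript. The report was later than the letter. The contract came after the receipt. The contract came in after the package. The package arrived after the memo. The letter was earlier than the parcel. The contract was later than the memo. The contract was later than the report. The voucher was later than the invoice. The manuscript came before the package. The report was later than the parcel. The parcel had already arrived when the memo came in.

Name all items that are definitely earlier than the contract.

Directly stated before the contract: the memo, the package, the receipt, and the report.
The letter reaches the contract via the letter → the report → the contract.
The manuscript reaches the contract via the manuscript → the package → the contract.
The parcel reaches the contract via the parcel → the report → the contract.
No chain forces the voucher (or any of the others) ahead of the contract.

the letter, the manuscript, the memo, the package, the parcel, the receipt, the report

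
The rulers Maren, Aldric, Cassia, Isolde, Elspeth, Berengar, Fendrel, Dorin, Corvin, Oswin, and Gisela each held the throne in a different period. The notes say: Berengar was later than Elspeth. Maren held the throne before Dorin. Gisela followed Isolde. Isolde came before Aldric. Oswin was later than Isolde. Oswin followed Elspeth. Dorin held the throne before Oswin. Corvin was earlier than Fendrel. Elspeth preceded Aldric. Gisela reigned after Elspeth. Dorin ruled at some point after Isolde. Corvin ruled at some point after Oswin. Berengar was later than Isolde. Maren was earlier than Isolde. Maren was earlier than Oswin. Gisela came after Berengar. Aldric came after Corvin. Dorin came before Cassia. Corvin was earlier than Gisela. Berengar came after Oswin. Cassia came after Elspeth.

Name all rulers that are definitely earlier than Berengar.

Directly stated before Berengar: Elspeth, Isolde, and Oswin.
Dorin reaches Berengar via Dorin → Oswin → Berengar.
Maren reaches Berengar via Maren → Isolde → Berengar.

Dorin, Elspeth, Isolde, Maren, Oswin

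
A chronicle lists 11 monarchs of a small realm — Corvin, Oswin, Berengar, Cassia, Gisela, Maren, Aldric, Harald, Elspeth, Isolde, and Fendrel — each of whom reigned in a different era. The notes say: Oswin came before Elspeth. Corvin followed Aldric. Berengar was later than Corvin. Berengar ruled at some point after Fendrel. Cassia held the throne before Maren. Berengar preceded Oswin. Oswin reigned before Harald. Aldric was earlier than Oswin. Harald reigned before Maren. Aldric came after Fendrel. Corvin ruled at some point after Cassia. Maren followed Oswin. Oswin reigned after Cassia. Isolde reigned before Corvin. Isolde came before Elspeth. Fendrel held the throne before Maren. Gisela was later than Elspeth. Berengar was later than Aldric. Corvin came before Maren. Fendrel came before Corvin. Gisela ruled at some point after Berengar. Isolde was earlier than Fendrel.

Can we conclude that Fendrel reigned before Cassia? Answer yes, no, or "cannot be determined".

cannot be determined

No chain of stated constraints runs from Fendrel to Cassia, and none runs from Cassia to Fendrel either.
So the relative order of Fendrel and Cassia is not fixed by the given facts.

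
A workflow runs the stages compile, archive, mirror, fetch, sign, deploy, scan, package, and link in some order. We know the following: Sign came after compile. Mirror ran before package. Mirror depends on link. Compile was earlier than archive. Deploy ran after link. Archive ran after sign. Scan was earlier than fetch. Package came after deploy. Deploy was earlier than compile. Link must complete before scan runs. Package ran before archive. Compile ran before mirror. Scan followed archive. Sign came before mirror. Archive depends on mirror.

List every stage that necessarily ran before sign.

compile, deploy, link

Directly stated before sign: compile.
Deploy reaches sign via deploy → compile → sign.
Link reaches sign via link → deploy → compile → sign.
No chain forces mirror (or any of the others) ahead of sign.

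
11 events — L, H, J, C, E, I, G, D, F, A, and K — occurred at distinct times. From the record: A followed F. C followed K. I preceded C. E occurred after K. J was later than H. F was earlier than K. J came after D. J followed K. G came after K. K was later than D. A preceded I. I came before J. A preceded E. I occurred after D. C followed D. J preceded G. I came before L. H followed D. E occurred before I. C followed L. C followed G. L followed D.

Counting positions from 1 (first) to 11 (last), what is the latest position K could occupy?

K must come before C, E, G, I, J, and L — 6 events forced after it.
Everything else can be placed before K in some valid order, so K can sit as late as position 11 − 6 = 5.

5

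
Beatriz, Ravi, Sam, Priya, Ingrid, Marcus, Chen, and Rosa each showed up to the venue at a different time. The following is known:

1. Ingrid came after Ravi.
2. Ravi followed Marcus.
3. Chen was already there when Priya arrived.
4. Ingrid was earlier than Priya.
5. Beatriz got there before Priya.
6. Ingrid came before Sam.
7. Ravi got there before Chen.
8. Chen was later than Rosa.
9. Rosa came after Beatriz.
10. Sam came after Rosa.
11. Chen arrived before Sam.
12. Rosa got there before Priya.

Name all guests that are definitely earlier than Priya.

Directly stated before Priya: Beatriz, Chen, Ingrid, and Rosa.
Marcus reaches Priya via Marcus → Ravi → Chen → Priya.
Ravi reaches Priya via Ravi → Chen → Priya.
No chain forces Sam ahead of Priya.

Beatriz, Chen, Ingrid, Marcus, Ravi, Rosa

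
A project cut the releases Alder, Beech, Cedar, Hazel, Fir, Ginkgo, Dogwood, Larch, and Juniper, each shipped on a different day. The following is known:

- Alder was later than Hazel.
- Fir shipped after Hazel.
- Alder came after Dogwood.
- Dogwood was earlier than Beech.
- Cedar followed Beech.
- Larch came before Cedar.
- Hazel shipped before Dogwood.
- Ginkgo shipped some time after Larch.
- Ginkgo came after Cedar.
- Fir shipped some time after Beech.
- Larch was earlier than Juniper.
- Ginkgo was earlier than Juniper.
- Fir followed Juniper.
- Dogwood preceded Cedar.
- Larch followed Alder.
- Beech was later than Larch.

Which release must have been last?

Every other release has a chain of constraints placing it before Fir, so Fir is last.

Fir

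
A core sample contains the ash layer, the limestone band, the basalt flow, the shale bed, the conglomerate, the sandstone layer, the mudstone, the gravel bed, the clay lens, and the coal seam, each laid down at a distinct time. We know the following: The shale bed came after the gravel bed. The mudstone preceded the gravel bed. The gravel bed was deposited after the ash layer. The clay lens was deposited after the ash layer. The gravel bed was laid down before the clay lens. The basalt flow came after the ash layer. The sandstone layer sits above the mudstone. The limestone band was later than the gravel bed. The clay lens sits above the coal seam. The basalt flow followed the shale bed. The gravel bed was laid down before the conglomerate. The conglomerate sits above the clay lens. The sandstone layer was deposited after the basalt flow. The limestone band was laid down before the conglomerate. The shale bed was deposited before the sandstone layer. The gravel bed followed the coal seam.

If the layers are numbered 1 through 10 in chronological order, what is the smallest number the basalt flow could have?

The ash layer, the coal seam, the gravel bed, the mudstone, and the shale bed must all come before the basalt flow — 5 forced predecessors.
Nothing else is forced ahead of the basalt flow, so its earliest slot is position 5 + 1 = 6.

6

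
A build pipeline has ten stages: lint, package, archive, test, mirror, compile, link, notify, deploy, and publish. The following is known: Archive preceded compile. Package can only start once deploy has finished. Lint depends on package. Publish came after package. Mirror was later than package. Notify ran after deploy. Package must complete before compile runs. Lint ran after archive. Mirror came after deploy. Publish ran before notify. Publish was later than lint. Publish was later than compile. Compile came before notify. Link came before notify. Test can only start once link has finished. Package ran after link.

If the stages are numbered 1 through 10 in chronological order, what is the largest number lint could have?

8

Lint must come before notify and publish — 2 stages forced after it.
Everything else can be placed before lint in some valid order, so lint can sit as late as position 10 − 2 = 8.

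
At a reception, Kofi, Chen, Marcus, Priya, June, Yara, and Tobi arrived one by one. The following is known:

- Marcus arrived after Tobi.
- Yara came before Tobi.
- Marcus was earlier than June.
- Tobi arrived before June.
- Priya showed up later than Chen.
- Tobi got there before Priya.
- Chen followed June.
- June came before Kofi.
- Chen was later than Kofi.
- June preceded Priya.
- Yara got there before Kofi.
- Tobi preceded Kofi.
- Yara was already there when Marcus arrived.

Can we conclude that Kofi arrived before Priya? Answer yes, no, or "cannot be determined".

yes

Chain the constraints: Kofi → Chen → Priya. Each link is directly stated, so Kofi comes before Priya.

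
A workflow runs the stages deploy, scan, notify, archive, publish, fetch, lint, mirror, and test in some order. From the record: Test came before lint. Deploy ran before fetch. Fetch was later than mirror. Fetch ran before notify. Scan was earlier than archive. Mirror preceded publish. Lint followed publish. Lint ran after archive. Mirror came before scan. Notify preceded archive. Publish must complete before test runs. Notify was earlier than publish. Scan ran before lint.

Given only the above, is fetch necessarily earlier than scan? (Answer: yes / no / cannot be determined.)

No chain of stated constraints runs from fetch to scan, and none runs from scan to fetch either.
So the relative order of fetch and scan is not fixed by the given facts.

cannot be determined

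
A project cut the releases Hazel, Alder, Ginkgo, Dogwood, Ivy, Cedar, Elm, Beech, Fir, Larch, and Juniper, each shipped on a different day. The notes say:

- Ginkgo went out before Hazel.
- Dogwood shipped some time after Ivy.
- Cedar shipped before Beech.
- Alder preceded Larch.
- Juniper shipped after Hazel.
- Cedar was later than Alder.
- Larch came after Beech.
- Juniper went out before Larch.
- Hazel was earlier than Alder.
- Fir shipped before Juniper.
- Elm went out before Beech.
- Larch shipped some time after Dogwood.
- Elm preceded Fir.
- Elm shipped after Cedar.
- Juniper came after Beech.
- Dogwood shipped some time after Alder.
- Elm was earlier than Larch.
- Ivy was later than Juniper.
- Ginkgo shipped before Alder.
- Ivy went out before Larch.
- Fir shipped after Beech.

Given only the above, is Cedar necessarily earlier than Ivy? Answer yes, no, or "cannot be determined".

Chain the constraints: Cedar → Beech → Juniper → Ivy. Each link is directly stated, so Cedar comes before Ivy.

yes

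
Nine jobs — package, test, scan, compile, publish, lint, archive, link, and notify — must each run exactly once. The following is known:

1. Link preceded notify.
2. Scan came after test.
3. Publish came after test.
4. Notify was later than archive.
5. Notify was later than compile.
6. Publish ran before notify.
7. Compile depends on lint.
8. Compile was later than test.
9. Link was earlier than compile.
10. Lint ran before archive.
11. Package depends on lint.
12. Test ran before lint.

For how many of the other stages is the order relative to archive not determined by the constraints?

Forced before archive: lint and test; forced after archive: notify.
That leaves compile, link, package, publish, and scan with no forced order relative to archive — 5.

5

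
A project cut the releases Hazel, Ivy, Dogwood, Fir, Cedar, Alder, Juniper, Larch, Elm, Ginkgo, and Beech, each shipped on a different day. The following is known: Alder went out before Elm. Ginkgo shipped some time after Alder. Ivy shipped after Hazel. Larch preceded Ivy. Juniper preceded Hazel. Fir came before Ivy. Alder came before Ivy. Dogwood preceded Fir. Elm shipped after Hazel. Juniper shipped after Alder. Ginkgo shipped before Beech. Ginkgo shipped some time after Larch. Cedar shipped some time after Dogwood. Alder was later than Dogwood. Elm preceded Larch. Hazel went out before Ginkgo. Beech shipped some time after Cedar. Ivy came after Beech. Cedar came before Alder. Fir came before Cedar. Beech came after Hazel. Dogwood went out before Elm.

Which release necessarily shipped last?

Every other release has a chain of constraints placing it before Ivy, so Ivy is last.

Ivy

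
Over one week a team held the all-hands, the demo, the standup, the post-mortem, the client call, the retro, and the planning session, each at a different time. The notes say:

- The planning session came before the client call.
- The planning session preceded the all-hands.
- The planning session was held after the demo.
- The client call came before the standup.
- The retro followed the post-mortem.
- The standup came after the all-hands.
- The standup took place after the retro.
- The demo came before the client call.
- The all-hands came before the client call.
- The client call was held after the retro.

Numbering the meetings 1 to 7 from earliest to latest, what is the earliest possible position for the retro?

The post-mortem must come before the retro — 1 forced predecessor.
Nothing else is forced ahead of the retro, so its earliest slot is position 1 + 1 = 2.

2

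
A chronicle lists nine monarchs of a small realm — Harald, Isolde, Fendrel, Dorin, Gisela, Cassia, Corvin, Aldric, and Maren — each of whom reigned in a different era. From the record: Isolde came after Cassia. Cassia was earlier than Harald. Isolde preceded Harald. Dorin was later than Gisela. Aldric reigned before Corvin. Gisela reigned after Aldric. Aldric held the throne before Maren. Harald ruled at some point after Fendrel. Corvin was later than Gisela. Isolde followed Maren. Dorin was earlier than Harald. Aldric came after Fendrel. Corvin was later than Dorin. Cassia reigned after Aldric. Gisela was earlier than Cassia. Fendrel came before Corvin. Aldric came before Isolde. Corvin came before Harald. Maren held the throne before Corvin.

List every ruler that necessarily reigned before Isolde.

Aldric, Cassia, Fendrel, Gisela, Maren

Directly stated before Isolde: Aldric, Cassia, and Maren.
Fendrel reaches Isolde via Fendrel → Aldric → Isolde.
Gisela reaches Isolde via Gisela → Cassia → Isolde.
No chain forces Dorin (or any of the others) ahead of Isolde.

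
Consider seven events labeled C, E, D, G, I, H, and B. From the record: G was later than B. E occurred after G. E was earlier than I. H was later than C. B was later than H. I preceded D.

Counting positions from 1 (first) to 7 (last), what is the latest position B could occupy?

B must come before D, E, G, and I — 4 events forced after it.
Everything else can be placed before B in some valid order, so B can sit as late as position 7 − 4 = 3.

3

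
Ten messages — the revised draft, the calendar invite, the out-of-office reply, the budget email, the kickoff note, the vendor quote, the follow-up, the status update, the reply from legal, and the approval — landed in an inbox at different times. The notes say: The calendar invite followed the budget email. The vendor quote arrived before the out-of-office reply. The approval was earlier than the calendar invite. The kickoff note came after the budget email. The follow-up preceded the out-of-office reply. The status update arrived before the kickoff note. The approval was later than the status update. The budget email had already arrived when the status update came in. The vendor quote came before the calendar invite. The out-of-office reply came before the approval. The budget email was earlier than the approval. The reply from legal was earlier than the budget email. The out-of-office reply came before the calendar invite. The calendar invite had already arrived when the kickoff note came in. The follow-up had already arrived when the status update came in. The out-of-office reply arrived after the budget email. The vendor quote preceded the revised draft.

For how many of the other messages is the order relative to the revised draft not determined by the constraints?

8

Forced before the revised draft: the vendor quote.
That leaves the approval, the budget email, the calendar invite, the follow-up, the kickoff note, the out-of-office reply, the reply from legal, and the status update with no forced order relative to the revised draft — 8.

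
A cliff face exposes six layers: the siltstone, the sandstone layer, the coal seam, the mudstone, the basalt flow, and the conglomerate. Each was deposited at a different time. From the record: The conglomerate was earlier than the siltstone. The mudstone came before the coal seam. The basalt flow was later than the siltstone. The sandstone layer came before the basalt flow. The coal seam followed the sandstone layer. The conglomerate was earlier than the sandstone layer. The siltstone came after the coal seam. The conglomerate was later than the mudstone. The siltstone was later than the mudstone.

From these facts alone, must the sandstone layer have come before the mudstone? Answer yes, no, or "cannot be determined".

no

Tracing the constraints gives the mudstone → the conglomerate → the sandstone layer, so the mudstone must come before the sandstone layer.
That means the sandstone layer cannot be before the mudstone.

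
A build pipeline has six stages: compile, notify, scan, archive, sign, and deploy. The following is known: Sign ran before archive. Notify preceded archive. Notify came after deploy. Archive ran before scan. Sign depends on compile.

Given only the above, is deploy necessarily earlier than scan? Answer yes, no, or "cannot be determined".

yes

Chain the constraints: deploy → notify → archive → scan. Each link is directly stated, so deploy comes before scan.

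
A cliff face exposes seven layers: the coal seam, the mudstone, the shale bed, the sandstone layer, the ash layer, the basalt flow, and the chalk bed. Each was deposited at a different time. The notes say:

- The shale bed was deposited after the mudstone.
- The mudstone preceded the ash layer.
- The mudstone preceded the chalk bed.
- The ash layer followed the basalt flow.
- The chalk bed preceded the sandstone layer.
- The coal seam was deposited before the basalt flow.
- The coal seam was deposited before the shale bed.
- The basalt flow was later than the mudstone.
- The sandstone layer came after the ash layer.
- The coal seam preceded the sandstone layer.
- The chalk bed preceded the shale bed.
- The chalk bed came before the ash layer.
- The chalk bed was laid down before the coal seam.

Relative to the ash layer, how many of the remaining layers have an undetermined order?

1

Forced before the ash layer: the basalt flow, the chalk bed, the coal seam, and the mudstone; forced after the ash layer: the sandstone layer.
That leaves the shale bed with no forced order relative to the ash layer — 1.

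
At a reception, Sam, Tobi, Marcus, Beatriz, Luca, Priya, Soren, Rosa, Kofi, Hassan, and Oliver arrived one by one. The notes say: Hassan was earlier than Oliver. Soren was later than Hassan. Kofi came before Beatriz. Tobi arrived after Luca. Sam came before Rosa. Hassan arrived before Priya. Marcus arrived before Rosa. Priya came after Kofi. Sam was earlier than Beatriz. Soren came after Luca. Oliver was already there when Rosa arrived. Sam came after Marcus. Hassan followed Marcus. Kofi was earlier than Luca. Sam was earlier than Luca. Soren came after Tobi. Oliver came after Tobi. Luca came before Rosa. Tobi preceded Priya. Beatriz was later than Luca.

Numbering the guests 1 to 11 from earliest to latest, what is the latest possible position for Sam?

4

Sam must come before Beatriz, Luca, Oliver, Priya, Rosa, Soren, and Tobi — 7 guests forced after them.
Everything else can be placed before Sam in some valid order, so Sam can sit as late as position 11 − 7 = 4.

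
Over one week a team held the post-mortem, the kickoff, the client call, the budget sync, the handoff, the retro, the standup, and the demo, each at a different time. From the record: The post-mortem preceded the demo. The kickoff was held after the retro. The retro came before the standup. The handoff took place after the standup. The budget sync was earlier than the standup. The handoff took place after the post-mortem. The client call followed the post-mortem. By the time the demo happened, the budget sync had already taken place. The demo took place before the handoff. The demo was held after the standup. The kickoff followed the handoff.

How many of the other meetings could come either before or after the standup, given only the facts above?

2

Forced before the standup: the budget sync and the retro; forced after the standup: the demo, the handoff, and the kickoff.
That leaves the client call and the post-mortem with no forced order relative to the standup — 2.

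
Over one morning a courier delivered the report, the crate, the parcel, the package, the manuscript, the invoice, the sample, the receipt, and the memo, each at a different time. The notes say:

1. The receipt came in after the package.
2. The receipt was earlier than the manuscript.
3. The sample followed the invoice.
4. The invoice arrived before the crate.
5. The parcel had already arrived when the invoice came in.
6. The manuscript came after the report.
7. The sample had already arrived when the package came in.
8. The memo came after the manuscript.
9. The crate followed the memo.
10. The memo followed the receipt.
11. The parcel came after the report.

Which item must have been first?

The report has a chain of constraints placing it before every other item, so the report must be first.

the report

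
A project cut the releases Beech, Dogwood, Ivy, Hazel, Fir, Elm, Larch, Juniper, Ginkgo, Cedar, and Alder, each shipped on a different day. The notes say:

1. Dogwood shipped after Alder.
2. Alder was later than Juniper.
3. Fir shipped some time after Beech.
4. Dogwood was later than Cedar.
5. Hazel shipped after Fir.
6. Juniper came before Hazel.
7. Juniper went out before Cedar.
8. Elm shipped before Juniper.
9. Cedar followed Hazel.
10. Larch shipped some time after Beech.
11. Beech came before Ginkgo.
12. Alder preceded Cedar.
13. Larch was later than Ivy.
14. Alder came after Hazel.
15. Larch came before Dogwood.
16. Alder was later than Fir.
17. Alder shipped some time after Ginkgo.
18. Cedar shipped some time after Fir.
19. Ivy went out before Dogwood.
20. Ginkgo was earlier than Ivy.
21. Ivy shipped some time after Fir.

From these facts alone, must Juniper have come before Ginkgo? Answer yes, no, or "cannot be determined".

cannot be determined

No chain of stated constraints runs from Juniper to Ginkgo, and none runs from Ginkgo to Juniper either.
So the relative order of Juniper and Ginkgo is not fixed by the given facts.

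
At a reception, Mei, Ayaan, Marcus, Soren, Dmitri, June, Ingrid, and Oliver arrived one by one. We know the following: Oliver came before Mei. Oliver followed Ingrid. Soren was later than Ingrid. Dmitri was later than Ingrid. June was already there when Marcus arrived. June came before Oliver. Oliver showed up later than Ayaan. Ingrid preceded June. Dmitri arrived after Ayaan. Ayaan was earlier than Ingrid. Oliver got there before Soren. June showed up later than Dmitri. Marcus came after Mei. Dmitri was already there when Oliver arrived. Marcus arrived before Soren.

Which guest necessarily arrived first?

Ayaan has a chain of constraints placing them before every other guest, so Ayaan must be first.

Ayaan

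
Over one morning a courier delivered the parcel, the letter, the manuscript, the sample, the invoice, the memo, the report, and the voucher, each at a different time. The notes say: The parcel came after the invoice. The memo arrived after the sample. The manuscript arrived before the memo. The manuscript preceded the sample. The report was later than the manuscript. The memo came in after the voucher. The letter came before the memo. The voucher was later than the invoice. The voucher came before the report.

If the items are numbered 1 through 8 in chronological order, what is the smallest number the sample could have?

2

The manuscript must come before the sample — 1 forced predecessor.
Nothing else is forced ahead of the sample, so its earliest slot is position 1 + 1 = 2.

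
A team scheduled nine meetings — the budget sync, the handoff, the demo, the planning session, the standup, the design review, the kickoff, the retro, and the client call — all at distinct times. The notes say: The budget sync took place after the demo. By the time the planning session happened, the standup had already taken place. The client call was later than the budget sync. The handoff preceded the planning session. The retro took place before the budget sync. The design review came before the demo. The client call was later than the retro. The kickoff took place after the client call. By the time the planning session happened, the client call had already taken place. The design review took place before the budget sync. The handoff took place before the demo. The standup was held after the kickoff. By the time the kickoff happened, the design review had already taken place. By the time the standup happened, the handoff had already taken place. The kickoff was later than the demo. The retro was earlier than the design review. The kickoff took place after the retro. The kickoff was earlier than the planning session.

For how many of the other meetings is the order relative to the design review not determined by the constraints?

Forced before the design review: the retro; forced after the design review: the budget sync, the client call, the demo, the kickoff, the planning session, and the standup.
That leaves the handoff with no forced order relative to the design review — 1.

1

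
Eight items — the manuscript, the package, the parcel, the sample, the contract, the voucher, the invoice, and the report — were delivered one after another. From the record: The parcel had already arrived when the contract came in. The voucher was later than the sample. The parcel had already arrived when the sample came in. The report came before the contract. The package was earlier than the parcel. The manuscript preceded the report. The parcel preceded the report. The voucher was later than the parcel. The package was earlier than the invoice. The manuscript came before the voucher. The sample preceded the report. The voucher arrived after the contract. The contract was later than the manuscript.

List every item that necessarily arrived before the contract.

Directly stated before the contract: the manuscript, the parcel, and the report.
The package reaches the contract via the package → the parcel → the contract.
The sample reaches the contract via the sample → the report → the contract.
No chain forces the invoice (or any of the others) ahead of the contract.

the manuscript, the package, the parcel, the report, the sample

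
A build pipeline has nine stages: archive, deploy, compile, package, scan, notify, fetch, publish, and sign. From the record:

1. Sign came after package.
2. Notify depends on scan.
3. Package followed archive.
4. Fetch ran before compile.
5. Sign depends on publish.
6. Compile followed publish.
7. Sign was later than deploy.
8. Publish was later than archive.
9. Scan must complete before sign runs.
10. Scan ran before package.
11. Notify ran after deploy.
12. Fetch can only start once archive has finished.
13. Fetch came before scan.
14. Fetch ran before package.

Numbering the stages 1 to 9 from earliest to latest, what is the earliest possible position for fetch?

2

Archive must come before fetch — 1 forced predecessor.
Nothing else is forced ahead of fetch, so its earliest slot is position 1 + 1 = 2.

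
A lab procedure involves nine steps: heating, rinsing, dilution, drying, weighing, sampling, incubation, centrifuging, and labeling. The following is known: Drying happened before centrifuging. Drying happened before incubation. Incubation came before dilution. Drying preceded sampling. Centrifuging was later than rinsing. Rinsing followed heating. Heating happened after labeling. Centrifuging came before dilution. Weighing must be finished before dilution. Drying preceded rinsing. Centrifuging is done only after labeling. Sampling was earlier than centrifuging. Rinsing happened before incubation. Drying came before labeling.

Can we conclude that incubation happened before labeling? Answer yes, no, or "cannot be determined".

no

Tracing the constraints gives labeling → heating → rinsing → incubation, so labeling must come before incubation.
That means incubation cannot be before labeling.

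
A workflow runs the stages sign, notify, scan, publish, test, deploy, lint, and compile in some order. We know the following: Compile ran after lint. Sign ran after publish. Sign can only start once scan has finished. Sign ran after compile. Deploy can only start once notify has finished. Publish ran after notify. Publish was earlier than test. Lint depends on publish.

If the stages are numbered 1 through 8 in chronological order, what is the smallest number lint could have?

3

Notify and publish must both come before lint — 2 forced predecessors.
Nothing else is forced ahead of lint, so its earliest slot is position 2 + 1 = 3.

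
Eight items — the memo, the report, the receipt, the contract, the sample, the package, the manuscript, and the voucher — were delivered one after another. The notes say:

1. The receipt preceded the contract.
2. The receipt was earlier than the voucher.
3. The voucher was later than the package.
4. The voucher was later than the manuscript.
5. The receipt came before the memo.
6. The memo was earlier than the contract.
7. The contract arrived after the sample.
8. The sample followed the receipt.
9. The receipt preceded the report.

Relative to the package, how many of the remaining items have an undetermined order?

6

Forced after the package: the voucher.
That leaves the contract, the manuscript, the memo, the receipt, the report, and the sample with no forced order relative to the package — 6.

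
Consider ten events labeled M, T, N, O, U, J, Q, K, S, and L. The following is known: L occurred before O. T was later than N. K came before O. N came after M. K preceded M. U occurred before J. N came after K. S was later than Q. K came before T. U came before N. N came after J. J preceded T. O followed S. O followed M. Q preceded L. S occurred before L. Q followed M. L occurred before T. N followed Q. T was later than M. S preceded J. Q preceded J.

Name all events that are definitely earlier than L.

Directly stated before L: Q and S.
K reaches L via K → M → Q → L.
M reaches L via M → Q → L.
No chain forces U (or any of the others) ahead of L.

K, M, Q, S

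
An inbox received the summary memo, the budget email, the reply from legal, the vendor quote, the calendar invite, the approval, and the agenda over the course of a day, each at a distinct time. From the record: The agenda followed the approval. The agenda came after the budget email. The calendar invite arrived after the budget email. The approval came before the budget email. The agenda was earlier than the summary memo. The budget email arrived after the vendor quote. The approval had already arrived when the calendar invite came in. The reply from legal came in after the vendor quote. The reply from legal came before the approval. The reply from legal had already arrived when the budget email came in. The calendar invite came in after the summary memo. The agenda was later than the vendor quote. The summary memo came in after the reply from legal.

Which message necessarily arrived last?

the calendar invite

Every other message has a chain of constraints placing it before the calendar invite, so the calendar invite is last.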